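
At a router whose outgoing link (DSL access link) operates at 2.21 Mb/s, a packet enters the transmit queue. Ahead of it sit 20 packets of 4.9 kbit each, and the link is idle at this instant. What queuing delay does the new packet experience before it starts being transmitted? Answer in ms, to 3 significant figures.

44.3 ms

Each queued packet: L/R = 4900/2210000 = 2.21719 ms.
20 queued → 44.3439 ms.
Queuing delay = 44.3 ms.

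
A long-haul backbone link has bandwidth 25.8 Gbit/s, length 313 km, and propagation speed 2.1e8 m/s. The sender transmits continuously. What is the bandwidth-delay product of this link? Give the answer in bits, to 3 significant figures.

Propagation delay = 313000 / 210000000 = 0.00149048 s.
BDP = R × t_prop = 25800000000 × 0.00149048 = 38454300 bits.

38500000 bits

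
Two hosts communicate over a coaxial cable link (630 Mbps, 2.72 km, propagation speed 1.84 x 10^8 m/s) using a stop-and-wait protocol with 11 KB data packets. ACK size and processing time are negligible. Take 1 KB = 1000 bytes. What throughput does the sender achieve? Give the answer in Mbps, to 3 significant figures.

520 Mbps

t_tx = L/R = 88000/630000000 = 0.000139683 s.
t_prop = 2720/184000000 = 1.47826e-05 s; RTT = 2.95652e-05 s.
Cycle = t_tx + RTT = 0.000169248 s.
Throughput = L / cycle = 88000 / 0.000169248 = 520 Mbps.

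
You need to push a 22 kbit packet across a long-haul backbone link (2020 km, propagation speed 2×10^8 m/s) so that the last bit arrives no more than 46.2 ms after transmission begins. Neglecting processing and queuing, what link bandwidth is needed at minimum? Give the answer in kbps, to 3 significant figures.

609 kbps

Propagation delay = 2020000 / 200000000 = 10.1 ms.
Transmission budget = 46.2 − 10.1 = 36.1 ms.
R ≥ L / t_tx = 22000 bits / 0.0361 s = 609 kbps.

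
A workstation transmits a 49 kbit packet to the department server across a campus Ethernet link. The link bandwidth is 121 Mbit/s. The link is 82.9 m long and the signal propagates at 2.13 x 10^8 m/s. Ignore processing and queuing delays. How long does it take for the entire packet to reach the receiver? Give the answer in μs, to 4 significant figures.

405.3 μs

L = 49000 bits.
Transmission delay = L/R = 49000 / 121000000 = 404.959 μs.
Propagation delay = d/s = 82.9 m / 213000000 m/s = 0.389202 μs.
Total = 405.3 μs.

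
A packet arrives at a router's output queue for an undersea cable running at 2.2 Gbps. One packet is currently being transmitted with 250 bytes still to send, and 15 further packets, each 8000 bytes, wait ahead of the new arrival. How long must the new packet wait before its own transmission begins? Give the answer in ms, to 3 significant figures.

0.437 ms

Each queued packet: L/R = 64000/2200000000 = 0.0290909 ms.
15 queued → 0.436364 ms.
Plus remaining 2000 bits of current packet: 0.000909091 ms.
Queuing delay = 0.437 ms.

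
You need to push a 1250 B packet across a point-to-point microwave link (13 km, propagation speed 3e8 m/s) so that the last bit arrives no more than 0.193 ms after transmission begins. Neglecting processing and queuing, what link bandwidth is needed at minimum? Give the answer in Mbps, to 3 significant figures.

L = 10000 bits.
Propagation delay = 13000 / 300000000 = 0.0433333 ms.
Transmission budget = 0.193 − 0.0433333 = 0.149667 ms.
R ≥ L / t_tx = 10000 bits / 0.000149667 s = 66.8 Mbps.

66.8 Mbps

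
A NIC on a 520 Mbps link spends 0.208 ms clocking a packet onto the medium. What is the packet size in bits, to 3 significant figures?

108000 bits

L = R × t_tx = 520000000 b/s × 0.000208 s = 108160 bits.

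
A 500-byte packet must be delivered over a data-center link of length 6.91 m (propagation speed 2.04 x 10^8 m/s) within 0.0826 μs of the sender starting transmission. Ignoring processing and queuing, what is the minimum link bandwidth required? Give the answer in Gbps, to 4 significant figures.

82.09 Gbps

L = 4000 bits.
Propagation delay = 6.91 / 204000000 = 0.0338725 μs.
Transmission budget = 0.0826 − 0.0338725 = 0.0487275 μs.
R ≥ L / t_tx = 4000 bits / 4.87275e-08 s = 82.09 Gbps.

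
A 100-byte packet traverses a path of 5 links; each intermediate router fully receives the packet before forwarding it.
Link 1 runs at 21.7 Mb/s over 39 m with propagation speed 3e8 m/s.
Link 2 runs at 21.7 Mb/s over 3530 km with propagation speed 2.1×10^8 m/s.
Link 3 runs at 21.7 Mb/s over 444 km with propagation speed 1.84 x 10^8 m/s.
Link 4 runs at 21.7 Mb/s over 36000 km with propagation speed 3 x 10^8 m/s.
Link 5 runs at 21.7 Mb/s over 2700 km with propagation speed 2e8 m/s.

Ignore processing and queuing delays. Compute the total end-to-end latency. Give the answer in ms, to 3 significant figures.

153 ms

L = 100 × 8 = 800 bits.
Transmission delay per hop = L/R = 800/21700000 = 0.0368664 ms; 5 hops → 0.184332 ms.
Propagation delays (d/s per hop): 0.00013, 16.8095, 2.41304, 120, 13.5 ms; sum = 152.723 ms.
End-to-end = 153 ms.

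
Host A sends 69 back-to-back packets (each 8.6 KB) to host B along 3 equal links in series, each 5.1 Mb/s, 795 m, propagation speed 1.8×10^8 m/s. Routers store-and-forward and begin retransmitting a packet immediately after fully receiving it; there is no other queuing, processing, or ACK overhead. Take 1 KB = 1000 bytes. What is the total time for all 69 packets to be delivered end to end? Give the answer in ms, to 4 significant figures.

957.8 ms

Per-hop transmission t_tx = L/R = 68800/5100000 = 13.4902 ms.
Per-hop propagation t_prop = 795/180000000 = 0.00441667 ms.
Pipeline fill: first packet needs 3·t_tx to clear all hops; remaining 68 packets each add one t_tx.
Total = (3+69-1)·t_tx + 3·t_prop = 71·13.4902 + 3·0.00441667 = 957.8 ms.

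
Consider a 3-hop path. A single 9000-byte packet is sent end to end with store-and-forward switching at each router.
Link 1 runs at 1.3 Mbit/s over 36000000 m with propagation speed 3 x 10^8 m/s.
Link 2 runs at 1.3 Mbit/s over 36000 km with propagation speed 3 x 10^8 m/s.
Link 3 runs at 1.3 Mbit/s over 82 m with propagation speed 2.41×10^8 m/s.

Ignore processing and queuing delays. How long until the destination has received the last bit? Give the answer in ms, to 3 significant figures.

L = 9000 × 8 = 72000 bits.
Transmission delay per hop = L/R = 72000/1300000 = 55.3846 ms; 3 hops → 166.154 ms.
Propagation delays (d/s per hop): 120, 120, 0.000340249 ms; sum = 240 ms.
End-to-end = 406 ms.

406 ms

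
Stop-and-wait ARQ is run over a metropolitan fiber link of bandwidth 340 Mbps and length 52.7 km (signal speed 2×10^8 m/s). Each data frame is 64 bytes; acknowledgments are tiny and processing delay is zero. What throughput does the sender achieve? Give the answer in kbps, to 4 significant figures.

968.8 kbps

t_tx = L/R = 512/340000000 = 1.50588e-06 s.
t_prop = 52700/200000000 = 0.0002635 s; RTT = 0.000527 s.
Cycle = t_tx + RTT = 0.000528506 s.
Throughput = L / cycle = 512 / 0.000528506 = 968.8 kbps.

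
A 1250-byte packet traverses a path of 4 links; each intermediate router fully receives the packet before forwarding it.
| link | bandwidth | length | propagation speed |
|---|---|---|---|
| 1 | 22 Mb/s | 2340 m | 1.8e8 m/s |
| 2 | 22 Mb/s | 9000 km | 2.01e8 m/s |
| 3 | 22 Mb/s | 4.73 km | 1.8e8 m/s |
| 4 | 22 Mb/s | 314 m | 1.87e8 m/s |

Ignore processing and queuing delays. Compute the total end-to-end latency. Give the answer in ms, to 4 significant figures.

46.64 ms

L = 1250 × 8 = 10000 bits.
Transmission delay per hop = L/R = 10000/22000000 = 0.454545 ms; 4 hops → 1.81818 ms.
Propagation delays (d/s per hop): 0.013, 44.7761, 0.0262778, 0.00167914 ms; sum = 44.8171 ms.
End-to-end = 46.64 ms.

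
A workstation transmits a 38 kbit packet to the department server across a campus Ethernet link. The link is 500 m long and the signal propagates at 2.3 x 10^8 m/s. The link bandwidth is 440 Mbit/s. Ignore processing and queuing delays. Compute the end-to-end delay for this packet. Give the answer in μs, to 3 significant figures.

L = 38000 bits.
Transmission delay = L/R = 38000 / 440000000 = 86.3636 μs.
Propagation delay = d/s = 500 m / 2.3e+08 m/s = 2.17391 μs.
Total = 88.5 μs.

88.5 μs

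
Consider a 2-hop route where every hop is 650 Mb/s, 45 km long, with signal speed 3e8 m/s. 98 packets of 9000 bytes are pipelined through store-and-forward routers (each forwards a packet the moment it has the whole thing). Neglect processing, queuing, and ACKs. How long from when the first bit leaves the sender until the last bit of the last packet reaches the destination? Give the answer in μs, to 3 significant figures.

11300 μs

Per-hop transmission t_tx = L/R = 72000/650000000 = 110.769 μs.
Per-hop propagation t_prop = 45000/300000000 = 150 μs.
Pipeline fill: first packet needs 2·t_tx to clear all hops; remaining 97 packets each add one t_tx.
Total = (2+98-1)·t_tx + 2·t_prop = 99·110.769 + 2·150 = 11300 μs.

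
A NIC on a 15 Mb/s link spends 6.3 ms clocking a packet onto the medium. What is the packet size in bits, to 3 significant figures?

94500 bits

L = R × t_tx = 15000000 b/s × 0.0063 s = 94500 bits.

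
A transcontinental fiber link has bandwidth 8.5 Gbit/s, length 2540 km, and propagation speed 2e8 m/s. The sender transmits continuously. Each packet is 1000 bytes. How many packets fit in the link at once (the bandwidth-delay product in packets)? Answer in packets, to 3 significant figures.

Propagation delay = 2540000 / 200000000 = 0.0127 s.
BDP = R × t_prop = 8500000000 × 0.0127 = 107950000 bits.
In packets of 8000 bits: 13500 packets.

13500 packets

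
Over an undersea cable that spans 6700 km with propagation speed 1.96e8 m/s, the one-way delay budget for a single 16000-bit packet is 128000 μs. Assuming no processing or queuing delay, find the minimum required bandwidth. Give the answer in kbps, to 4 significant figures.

170.5 kbps

Propagation delay = 6700000 / 196000000 = 34183.7 μs.
Transmission budget = 128000 − 34183.7 = 93816.3 μs.
R ≥ L / t_tx = 16000 bits / 0.0938163 s = 170.5 kbps.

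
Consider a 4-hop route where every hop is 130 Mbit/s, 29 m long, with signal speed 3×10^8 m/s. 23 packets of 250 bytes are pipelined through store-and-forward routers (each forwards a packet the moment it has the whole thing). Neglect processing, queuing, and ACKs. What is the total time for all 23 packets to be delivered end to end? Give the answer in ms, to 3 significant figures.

0.400 ms

Per-hop transmission t_tx = L/R = 2000/130000000 = 0.0153846 ms.
Per-hop propagation t_prop = 29/300000000 = 9.66667e-05 ms.
Pipeline fill: first packet needs 4·t_tx to clear all hops; remaining 22 packets each add one t_tx.
Total = (4+23-1)·t_tx + 4·t_prop = 26·0.0153846 + 4·9.66667e-05 = 0.400 ms.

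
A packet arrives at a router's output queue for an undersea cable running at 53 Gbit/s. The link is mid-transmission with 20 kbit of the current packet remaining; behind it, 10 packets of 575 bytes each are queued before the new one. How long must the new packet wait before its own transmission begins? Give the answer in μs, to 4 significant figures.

1.245 μs

Each queued packet: L/R = 4600/53000000000 = 0.0867925 μs.
10 queued → 0.867925 μs.
Plus remaining 20000 bits of current packet: 0.377358 μs.
Queuing delay = 1.245 μs.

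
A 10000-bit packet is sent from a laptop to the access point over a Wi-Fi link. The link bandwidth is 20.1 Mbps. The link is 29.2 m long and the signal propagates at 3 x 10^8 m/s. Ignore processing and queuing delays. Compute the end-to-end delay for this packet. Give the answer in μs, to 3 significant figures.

Transmission delay = L/R = 10000 / 20100000 = 497.512 μs.
Propagation delay = d/s = 29.2 m / 300000000 m/s = 0.0973333 μs.
Total = 498 μs.

498 μs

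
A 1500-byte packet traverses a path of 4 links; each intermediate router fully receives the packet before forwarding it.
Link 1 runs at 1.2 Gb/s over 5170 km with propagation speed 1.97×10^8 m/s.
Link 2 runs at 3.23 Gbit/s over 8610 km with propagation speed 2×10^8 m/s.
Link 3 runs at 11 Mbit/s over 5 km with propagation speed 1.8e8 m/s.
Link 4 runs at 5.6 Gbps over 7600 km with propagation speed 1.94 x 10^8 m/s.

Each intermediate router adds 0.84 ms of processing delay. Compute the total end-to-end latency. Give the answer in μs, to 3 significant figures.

112000 μs

L = 1500 × 8 = 12000 bits.
Transmission delays (L/R per hop): 10, 3.71517, 1090.91, 2.14286 μs; sum = 1106.77 μs.
Propagation delays (d/s per hop): 26243.7, 43050, 27.7778, 39175.3 μs; sum = 108497 μs.
Processing at 3 router(s): 3 × 0.84 ms = 2520 μs.
End-to-end = 112000 μs.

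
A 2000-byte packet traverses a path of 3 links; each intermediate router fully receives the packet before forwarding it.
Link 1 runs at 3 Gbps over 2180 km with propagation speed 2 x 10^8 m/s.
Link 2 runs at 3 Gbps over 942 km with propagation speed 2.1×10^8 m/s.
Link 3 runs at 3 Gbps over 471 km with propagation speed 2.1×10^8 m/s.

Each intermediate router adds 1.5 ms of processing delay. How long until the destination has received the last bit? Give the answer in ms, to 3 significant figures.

20.6 ms

L = 2000 × 8 = 16000 bits.
Transmission delay per hop = L/R = 16000/3000000000 = 0.00533333 ms; 3 hops → 0.016 ms.
Propagation delays (d/s per hop): 10.9, 4.48571, 2.24286 ms; sum = 17.6286 ms.
Processing at 2 router(s): 2 × 1.5 ms = 3 ms.
End-to-end = 20.6 ms.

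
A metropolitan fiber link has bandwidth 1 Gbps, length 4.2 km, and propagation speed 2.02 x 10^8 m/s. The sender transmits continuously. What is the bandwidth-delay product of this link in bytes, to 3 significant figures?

Propagation delay = 4200 / 202000000 = 2.07921e-05 s.
BDP = R × t_prop = 1000000000 × 2.07921e-05 = 20792.1 bits.
In bytes: 20792.1/8 = 2600 bytes.

2600 bytes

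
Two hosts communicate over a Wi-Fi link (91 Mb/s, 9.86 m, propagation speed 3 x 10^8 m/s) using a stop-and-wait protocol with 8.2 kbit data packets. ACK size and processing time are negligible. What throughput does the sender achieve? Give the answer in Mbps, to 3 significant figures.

90.9 Mbps

t_tx = L/R = 8200/91000000 = 9.01099e-05 s.
t_prop = 9.86/300000000 = 3.28667e-08 s; RTT = 6.57333e-08 s.
Cycle = t_tx + RTT = 9.01756e-05 s.
Throughput = L / cycle = 8200 / 9.01756e-05 = 90.9 Mbps.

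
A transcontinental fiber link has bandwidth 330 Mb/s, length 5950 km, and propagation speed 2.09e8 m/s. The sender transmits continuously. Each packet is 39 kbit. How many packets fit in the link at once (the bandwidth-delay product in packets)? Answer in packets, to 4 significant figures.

Propagation delay = 5950000 / 209000000 = 0.0284689 s.
BDP = R × t_prop = 330000000 × 0.0284689 = 9394740 bits.
In packets of 39000 bits: 240.9 packets.

240.9 packets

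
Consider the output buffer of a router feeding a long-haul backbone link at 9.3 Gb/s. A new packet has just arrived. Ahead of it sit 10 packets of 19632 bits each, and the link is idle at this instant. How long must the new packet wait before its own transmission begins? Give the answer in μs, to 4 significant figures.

21.11 μs

Each queued packet: L/R = 19632/9300000000 = 2.11097 μs.
10 queued → 21.1097 μs.
Queuing delay = 21.11 μs.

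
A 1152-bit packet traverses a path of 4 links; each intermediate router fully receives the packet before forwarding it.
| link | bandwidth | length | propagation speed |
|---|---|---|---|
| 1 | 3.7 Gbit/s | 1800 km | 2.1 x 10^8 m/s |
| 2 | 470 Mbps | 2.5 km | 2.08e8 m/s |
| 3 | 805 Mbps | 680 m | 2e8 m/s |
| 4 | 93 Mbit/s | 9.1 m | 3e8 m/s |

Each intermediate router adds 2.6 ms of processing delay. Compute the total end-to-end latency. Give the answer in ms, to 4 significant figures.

Transmission delays (L/R per hop): 0.000311351, 0.00245106, 0.00143106, 0.0123871 ms; sum = 0.0165806 ms.
Propagation delays (d/s per hop): 8.57143, 0.0120192, 0.0034, 3.03333e-05 ms; sum = 8.58688 ms.
Processing at 3 router(s): 3 × 2.6 ms = 7.8 ms.
End-to-end = 16.40 ms.

16.40 ms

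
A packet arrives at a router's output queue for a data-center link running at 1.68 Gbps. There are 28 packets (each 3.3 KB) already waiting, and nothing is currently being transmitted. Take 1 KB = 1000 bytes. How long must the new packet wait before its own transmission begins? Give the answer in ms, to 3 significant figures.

Each queued packet: L/R = 26400/1680000000 = 0.0157143 ms.
28 queued → 0.44 ms.
Queuing delay = 0.440 ms.

0.440 ms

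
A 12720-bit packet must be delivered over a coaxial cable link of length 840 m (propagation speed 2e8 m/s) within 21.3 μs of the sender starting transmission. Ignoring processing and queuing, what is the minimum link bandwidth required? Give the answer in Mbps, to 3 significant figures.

Propagation delay = 840 / 200000000 = 4.2 μs.
Transmission budget = 21.3 − 4.2 = 17.1 μs.
R ≥ L / t_tx = 12720 bits / 1.71e-05 s = 744 Mbps.

744 Mbps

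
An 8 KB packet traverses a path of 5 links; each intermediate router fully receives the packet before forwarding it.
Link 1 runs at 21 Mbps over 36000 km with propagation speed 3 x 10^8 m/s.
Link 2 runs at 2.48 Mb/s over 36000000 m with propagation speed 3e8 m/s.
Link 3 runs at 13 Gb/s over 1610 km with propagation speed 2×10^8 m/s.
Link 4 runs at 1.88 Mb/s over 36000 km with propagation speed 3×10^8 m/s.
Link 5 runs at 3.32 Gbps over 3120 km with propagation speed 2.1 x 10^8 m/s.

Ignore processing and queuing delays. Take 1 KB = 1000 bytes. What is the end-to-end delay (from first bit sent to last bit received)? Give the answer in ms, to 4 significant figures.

445.8 ms

L = 64000 bits.
Transmission delays (L/R per hop): 3.04762, 25.8065, 0.00492308, 34.0426, 0.0192771 ms; sum = 62.9208 ms.
Propagation delays (d/s per hop): 120, 120, 8.05, 120, 14.8571 ms; sum = 382.907 ms.
End-to-end = 445.8 ms.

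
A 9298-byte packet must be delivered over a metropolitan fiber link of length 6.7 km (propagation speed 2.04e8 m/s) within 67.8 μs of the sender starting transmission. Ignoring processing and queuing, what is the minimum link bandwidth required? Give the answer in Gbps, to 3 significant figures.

2.13 Gbps

L = 74384 bits.
Propagation delay = 6700 / 204000000 = 32.8431 μs.
Transmission budget = 67.8 − 32.8431 = 34.9569 μs.
R ≥ L / t_tx = 74384 bits / 3.49569e-05 s = 2.13 Gbps.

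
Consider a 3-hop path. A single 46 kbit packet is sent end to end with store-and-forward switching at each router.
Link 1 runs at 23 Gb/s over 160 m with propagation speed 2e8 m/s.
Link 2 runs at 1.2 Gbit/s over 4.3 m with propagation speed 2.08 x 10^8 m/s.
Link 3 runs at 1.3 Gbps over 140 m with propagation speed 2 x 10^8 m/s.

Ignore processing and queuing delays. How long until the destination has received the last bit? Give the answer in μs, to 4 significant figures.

77.24 μs

L = 46000 bits.
Transmission delays (L/R per hop): 2, 38.3333, 35.3846 μs; sum = 75.7179 μs.
Propagation delays (d/s per hop): 0.8, 0.0206731, 0.7 μs; sum = 1.52067 μs.
End-to-end = 77.24 μs.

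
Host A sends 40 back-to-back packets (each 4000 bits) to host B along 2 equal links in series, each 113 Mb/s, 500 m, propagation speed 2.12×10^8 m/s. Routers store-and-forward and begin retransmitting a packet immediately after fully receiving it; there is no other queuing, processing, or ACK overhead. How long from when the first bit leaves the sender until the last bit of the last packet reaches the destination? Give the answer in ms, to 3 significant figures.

Per-hop transmission t_tx = L/R = 4000/113000000 = 0.0353982 ms.
Per-hop propagation t_prop = 500/212000000 = 0.00235849 ms.
Pipeline fill: first packet needs 2·t_tx to clear all hops; remaining 39 packets each add one t_tx.
Total = (2+40-1)·t_tx + 2·t_prop = 41·0.0353982 + 2·0.00235849 = 1.46 ms.

1.46 ms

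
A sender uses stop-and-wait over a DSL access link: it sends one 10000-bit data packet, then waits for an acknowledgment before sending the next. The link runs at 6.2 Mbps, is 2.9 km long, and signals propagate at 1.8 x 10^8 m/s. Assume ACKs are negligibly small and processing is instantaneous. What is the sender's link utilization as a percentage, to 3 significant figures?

98.0 %

t_tx = L/R = 10000/6200000 = 0.0016129 s.
t_prop = 2900/180000000 = 1.61111e-05 s; RTT = 3.22222e-05 s.
Cycle = t_tx + RTT = 0.00164513 s.
Utilization = t_tx / cycle = 0.0016129/0.00164513 = 98.0 %.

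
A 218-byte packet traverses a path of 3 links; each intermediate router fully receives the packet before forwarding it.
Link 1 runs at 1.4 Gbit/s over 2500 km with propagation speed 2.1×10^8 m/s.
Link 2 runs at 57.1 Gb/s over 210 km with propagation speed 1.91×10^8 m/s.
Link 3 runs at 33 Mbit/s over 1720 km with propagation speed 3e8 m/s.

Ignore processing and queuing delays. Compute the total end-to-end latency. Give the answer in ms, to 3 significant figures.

18.8 ms

L = 218 × 8 = 1744 bits.
Transmission delays (L/R per hop): 0.00124571, 3.05429e-05, 0.0528485 ms; sum = 0.0541247 ms.
Propagation delays (d/s per hop): 11.9048, 1.09948, 5.73333 ms; sum = 18.7376 ms.
End-to-end = 18.8 ms.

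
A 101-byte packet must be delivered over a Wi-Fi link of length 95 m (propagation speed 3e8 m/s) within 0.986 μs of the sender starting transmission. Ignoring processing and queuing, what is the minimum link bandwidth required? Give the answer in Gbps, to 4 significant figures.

1.207 Gbps

L = 808 bits.
Propagation delay = 95 / 300000000 = 0.316667 μs.
Transmission budget = 0.986 − 0.316667 = 0.669333 μs.
R ≥ L / t_tx = 808 bits / 6.69333e-07 s = 1.207 Gbps.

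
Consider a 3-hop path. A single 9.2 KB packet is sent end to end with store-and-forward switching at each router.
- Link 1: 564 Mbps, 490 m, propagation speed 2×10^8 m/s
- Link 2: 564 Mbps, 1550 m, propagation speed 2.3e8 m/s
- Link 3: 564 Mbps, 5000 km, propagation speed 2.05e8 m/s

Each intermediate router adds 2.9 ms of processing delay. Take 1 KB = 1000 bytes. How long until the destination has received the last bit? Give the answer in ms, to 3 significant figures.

L = 73600 bits.
Transmission delay per hop = L/R = 73600/564000000 = 0.130496 ms; 3 hops → 0.391489 ms.
Propagation delays (d/s per hop): 0.00245, 0.00673913, 24.3902 ms; sum = 24.3994 ms.
Processing at 2 router(s): 2 × 2.9 ms = 5.8 ms.
End-to-end = 30.6 ms.

30.6 ms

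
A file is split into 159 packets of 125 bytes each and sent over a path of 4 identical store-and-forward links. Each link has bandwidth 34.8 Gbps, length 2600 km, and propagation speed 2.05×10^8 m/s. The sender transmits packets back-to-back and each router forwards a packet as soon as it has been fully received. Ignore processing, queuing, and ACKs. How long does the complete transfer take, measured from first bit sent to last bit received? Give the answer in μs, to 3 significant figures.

50700 μs

Per-hop transmission t_tx = L/R = 1000/34800000000 = 0.0287356 μs.
Per-hop propagation t_prop = 2600000/2.05e+08 = 12682.9 μs.
Pipeline fill: first packet needs 4·t_tx to clear all hops; remaining 158 packets each add one t_tx.
Total = (4+159-1)·t_tx + 4·t_prop = 162·0.0287356 + 4·12682.9 = 50700 μs.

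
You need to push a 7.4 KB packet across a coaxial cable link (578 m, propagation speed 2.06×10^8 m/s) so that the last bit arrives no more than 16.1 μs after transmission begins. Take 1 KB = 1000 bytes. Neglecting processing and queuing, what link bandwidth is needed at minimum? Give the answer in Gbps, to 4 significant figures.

4.453 Gbps

L = 59200 bits.
Propagation delay = 578 / 206000000 = 2.80583 μs.
Transmission budget = 16.1 − 2.80583 = 13.2942 μs.
R ≥ L / t_tx = 59200 bits / 1.32942e-05 s = 4.453 Gbps.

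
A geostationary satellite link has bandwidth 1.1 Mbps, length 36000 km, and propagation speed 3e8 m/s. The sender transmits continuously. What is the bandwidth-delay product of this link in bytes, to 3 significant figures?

Propagation delay = 36000000 / 300000000 = 0.12 s.
BDP = R × t_prop = 1100000 × 0.12 = 132000 bits.
In bytes: 132000/8 = 16500 bytes.

16500 bytes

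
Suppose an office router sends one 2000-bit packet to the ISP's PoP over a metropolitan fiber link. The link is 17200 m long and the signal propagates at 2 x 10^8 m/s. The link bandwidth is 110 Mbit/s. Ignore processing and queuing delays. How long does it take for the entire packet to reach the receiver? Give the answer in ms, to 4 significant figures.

Transmission delay = L/R = 2000 / 110000000 = 0.0181818 ms.
Propagation delay = d/s = 17200 m / 200000000 m/s = 0.086 ms.
Total = 0.1042 ms.

0.1042 ms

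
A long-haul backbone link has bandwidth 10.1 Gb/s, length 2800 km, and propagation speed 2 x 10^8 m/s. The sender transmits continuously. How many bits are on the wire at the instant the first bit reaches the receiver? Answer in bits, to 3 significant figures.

141000000 bits

Propagation delay = 2800000 / 200000000 = 0.014 s.
BDP = R × t_prop = 10100000000 × 0.014 = 141400000 bits.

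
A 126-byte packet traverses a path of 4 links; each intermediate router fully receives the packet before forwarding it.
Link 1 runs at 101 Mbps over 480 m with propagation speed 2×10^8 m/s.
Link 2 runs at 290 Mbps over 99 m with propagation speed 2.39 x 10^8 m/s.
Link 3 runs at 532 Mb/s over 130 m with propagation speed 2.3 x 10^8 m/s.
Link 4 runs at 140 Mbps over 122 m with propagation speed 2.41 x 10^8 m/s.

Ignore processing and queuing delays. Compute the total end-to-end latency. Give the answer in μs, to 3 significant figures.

26.4 μs

L = 126 × 8 = 1008 bits.
Transmission delays (L/R per hop): 9.9802, 3.47586, 1.89474, 7.2 μs; sum = 22.5508 μs.
Propagation delays (d/s per hop): 2.4, 0.414226, 0.565217, 0.506224 μs; sum = 3.88567 μs.
End-to-end = 26.4 μs.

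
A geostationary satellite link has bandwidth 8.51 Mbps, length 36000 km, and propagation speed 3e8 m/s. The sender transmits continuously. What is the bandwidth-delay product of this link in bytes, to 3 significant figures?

Propagation delay = 36000000 / 300000000 = 0.12 s.
BDP = R × t_prop = 8510000 × 0.12 = 1021200 bits.
In bytes: 1021200/8 = 128000 bytes.

128000 bytes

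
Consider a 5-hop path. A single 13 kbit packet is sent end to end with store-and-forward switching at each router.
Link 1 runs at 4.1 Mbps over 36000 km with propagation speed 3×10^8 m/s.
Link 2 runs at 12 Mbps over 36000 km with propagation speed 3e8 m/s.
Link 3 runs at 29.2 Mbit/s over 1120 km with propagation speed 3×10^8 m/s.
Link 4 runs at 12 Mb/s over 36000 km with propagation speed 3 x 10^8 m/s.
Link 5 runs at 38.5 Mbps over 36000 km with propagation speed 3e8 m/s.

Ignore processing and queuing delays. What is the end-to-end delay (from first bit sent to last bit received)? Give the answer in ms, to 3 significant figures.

490 ms

L = 13000 bits.
Transmission delays (L/R per hop): 3.17073, 1.08333, 0.445205, 1.08333, 0.337662 ms; sum = 6.12027 ms.
Propagation delays (d/s per hop): 120, 120, 3.73333, 120, 120 ms; sum = 483.733 ms.
End-to-end = 490 ms.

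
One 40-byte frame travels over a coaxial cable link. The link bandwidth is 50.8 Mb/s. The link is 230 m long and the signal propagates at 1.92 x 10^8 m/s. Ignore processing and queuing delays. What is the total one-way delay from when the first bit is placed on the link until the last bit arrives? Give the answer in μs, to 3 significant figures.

7.50 μs

L = 40 × 8 = 320 bits.
Transmission delay = L/R = 320 / 50800000 = 6.29921 μs.
Propagation delay = d/s = 230 m / 192000000 m/s = 1.19792 μs.
Total = 7.50 μs.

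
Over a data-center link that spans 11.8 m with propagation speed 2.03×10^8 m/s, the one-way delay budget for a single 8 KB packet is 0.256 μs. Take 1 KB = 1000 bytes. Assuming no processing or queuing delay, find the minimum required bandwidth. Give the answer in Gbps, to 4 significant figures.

L = 64000 bits.
Propagation delay = 11.8 / 2.03e+08 = 0.0581281 μs.
Transmission budget = 0.256 − 0.0581281 = 0.197872 μs.
R ≥ L / t_tx = 64000 bits / 1.97872e-07 s = 323.4 Gbps.

323.4 Gbps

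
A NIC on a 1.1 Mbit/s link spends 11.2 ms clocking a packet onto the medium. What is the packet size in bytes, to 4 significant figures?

L = R × t_tx = 1100000 b/s × 0.0112 s = 12320 bits.
In bytes: 12320 / 8 = 1540 bytes.

1540 bytes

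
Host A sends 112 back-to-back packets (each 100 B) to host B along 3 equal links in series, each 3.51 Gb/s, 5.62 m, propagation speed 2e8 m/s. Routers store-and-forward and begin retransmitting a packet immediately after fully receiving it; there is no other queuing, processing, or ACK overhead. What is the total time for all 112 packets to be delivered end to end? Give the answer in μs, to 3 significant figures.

Per-hop transmission t_tx = L/R = 800/3510000000 = 0.22792 μs.
Per-hop propagation t_prop = 5.62/200000000 = 0.0281 μs.
Pipeline fill: first packet needs 3·t_tx to clear all hops; remaining 111 packets each add one t_tx.
Total = (3+112-1)·t_tx + 3·t_prop = 114·0.22792 + 3·0.0281 = 26.1 μs.

26.1 μs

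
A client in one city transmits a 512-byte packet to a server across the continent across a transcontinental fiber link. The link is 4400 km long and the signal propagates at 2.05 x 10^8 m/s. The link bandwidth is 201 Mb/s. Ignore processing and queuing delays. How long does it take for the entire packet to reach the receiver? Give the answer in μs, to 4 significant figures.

L = 512 × 8 = 4096 bits.
Transmission delay = L/R = 4096 / 201000000 = 20.3781 μs.
Propagation delay = d/s = 4400000 m / 2.05e+08 m/s = 21463.4 μs.
Total = 21480 μs.

21480 μs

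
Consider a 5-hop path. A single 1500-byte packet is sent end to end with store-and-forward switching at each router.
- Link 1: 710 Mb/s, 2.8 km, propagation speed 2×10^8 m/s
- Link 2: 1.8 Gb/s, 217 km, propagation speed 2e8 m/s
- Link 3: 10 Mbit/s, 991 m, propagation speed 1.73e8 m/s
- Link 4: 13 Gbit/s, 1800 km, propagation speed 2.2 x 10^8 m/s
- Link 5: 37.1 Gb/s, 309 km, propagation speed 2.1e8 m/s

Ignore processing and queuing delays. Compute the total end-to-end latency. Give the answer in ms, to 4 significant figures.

L = 1500 × 8 = 12000 bits.
Transmission delays (L/R per hop): 0.0169014, 0.00666667, 1.2, 0.000923077, 0.00032345 ms; sum = 1.22481 ms.
Propagation delays (d/s per hop): 0.014, 1.085, 0.00572832, 8.18182, 1.47143 ms; sum = 10.758 ms.
End-to-end = 11.98 ms.

11.98 ms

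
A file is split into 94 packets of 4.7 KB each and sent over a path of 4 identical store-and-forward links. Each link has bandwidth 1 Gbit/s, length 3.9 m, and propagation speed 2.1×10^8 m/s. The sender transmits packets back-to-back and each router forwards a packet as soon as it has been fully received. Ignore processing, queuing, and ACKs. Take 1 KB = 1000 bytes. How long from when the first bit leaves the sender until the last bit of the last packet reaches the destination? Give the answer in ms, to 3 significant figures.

Per-hop transmission t_tx = L/R = 37600/1000000000 = 0.0376 ms.
Per-hop propagation t_prop = 3.9/210000000 = 1.85714e-05 ms.
Pipeline fill: first packet needs 4·t_tx to clear all hops; remaining 93 packets each add one t_tx.
Total = (4+94-1)·t_tx + 4·t_prop = 97·0.0376 + 4·1.85714e-05 = 3.65 ms.

3.65 ms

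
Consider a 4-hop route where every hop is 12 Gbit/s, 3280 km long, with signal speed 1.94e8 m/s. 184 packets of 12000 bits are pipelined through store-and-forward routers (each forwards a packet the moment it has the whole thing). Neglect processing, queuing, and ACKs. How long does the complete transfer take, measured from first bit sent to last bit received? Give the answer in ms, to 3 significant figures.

67.8 ms

Per-hop transmission t_tx = L/R = 12000/12000000000 = 0.001 ms.
Per-hop propagation t_prop = 3280000/194000000 = 16.9072 ms.
Pipeline fill: first packet needs 4·t_tx to clear all hops; remaining 183 packets each add one t_tx.
Total = (4+184-1)·t_tx + 4·t_prop = 187·0.001 + 4·16.9072 = 67.8 ms.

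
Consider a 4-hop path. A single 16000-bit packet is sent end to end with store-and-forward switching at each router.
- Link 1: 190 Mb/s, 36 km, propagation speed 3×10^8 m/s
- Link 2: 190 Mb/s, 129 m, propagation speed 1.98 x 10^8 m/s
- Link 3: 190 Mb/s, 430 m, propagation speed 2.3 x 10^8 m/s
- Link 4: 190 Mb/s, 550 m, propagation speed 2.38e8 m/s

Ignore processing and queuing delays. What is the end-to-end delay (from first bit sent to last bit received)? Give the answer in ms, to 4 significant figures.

0.4617 ms

Transmission delay per hop = L/R = 16000/190000000 = 0.0842105 ms; 4 hops → 0.336842 ms.
Propagation delays (d/s per hop): 0.12, 0.000651515, 0.00186957, 0.00231092 ms; sum = 0.124832 ms.
End-to-end = 0.4617 ms.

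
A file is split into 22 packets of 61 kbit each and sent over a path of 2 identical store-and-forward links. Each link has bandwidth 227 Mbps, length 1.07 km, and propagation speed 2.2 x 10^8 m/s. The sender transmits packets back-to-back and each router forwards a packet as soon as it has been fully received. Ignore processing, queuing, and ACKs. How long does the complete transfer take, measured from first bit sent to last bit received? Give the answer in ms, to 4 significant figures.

6.190 ms

Per-hop transmission t_tx = L/R = 61000/227000000 = 0.268722 ms.
Per-hop propagation t_prop = 1070/2.2e+08 = 0.00486364 ms.
Pipeline fill: first packet needs 2·t_tx to clear all hops; remaining 21 packets each add one t_tx.
Total = (2+22-1)·t_tx + 2·t_prop = 23·0.268722 + 2·0.00486364 = 6.190 ms.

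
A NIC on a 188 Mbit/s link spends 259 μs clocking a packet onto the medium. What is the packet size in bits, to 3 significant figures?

L = R × t_tx = 188000000 b/s × 0.000259 s = 48692 bits.

48700 bits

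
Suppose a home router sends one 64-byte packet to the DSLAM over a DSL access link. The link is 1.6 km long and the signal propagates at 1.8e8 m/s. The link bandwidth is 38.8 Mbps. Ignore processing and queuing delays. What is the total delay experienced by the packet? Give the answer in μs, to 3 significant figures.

22.1 μs

L = 64 × 8 = 512 bits.
Transmission delay = L/R = 512 / 38800000 = 13.1959 μs.
Propagation delay = d/s = 1600 m / 180000000 m/s = 8.88889 μs.
Total = 22.1 μs.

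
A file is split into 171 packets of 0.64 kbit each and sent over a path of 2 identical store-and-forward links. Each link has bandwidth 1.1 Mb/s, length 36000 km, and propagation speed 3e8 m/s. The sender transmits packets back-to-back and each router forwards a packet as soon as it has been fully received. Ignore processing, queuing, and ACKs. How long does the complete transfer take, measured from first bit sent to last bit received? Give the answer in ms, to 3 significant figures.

Per-hop transmission t_tx = L/R = 640/1100000 = 0.581818 ms.
Per-hop propagation t_prop = 36000000/300000000 = 120 ms.
Pipeline fill: first packet needs 2·t_tx to clear all hops; remaining 170 packets each add one t_tx.
Total = (2+171-1)·t_tx + 2·t_prop = 172·0.581818 + 2·120 = 340 ms.

340 ms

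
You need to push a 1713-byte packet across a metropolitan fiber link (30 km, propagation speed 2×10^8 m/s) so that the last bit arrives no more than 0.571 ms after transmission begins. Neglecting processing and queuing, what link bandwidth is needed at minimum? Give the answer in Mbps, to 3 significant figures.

L = 13704 bits.
Propagation delay = 30000 / 200000000 = 0.15 ms.
Transmission budget = 0.571 − 0.15 = 0.421 ms.
R ≥ L / t_tx = 13704 bits / 0.000421 s = 32.6 Mbps.

32.6 Mbps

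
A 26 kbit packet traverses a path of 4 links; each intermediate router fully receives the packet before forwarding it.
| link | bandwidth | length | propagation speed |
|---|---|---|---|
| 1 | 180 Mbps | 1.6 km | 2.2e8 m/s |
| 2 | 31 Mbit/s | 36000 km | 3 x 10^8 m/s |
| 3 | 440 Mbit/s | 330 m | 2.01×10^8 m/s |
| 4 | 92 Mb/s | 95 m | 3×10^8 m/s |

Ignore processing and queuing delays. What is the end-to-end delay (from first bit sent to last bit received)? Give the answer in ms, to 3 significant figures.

L = 26000 bits.
Transmission delays (L/R per hop): 0.144444, 0.83871, 0.0590909, 0.282609 ms; sum = 1.32485 ms.
Propagation delays (d/s per hop): 0.00727273, 120, 0.00164179, 0.000316667 ms; sum = 120.009 ms.
End-to-end = 121 ms.

121 ms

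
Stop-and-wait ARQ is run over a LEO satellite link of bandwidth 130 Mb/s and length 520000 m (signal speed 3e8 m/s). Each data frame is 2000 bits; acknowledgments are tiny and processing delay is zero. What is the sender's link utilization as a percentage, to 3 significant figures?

0.442 %

t_tx = L/R = 2000/130000000 = 1.53846e-05 s.
t_prop = 520000/300000000 = 0.00173333 s; RTT = 0.00346667 s.
Cycle = t_tx + RTT = 0.00348205 s.
Utilization = t_tx / cycle = 1.53846e-05/0.00348205 = 0.442 %.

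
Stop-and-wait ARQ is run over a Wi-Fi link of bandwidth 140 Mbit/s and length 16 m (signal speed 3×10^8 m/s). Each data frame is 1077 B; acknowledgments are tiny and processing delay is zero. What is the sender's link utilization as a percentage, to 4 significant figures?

t_tx = L/R = 8616/140000000 = 6.15429e-05 s.
t_prop = 16/300000000 = 5.33333e-08 s; RTT = 1.06667e-07 s.
Cycle = t_tx + RTT = 6.16495e-05 s.
Utilization = t_tx / cycle = 6.15429e-05/6.16495e-05 = 99.83 %.

99.83 %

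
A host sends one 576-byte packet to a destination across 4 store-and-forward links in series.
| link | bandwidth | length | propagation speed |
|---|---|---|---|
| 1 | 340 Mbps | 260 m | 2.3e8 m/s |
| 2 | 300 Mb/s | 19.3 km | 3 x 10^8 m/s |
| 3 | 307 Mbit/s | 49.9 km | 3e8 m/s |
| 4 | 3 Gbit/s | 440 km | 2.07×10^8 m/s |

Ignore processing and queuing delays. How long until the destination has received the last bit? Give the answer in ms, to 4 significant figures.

L = 576 × 8 = 4608 bits.
Transmission delays (L/R per hop): 0.0135529, 0.01536, 0.0150098, 0.001536 ms; sum = 0.0454587 ms.
Propagation delays (d/s per hop): 0.00113043, 0.0643333, 0.166333, 2.1256 ms; sum = 2.3574 ms.
End-to-end = 2.403 ms.

2.403 ms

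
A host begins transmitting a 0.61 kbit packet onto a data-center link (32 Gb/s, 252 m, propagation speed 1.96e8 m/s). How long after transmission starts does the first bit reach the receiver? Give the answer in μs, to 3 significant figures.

1.29 μs

First bit experiences only propagation delay: d/s = 252/196000000 = 1.29 μs.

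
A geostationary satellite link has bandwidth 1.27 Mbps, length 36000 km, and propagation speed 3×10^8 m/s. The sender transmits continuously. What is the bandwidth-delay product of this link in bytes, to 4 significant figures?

Propagation delay = 36000000 / 300000000 = 0.12 s.
BDP = R × t_prop = 1270000 × 0.12 = 152400 bits.
In bytes: 152400/8 = 19050 bytes.

19050 bytes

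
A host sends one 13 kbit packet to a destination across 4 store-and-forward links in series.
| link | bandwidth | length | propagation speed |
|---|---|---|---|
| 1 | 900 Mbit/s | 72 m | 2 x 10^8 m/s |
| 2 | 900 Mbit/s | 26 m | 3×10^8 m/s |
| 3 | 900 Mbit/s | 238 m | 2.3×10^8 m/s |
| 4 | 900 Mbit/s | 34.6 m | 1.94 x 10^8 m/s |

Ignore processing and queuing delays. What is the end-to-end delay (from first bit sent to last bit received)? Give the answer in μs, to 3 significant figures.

L = 13000 bits.
Transmission delay per hop = L/R = 13000/900000000 = 14.4444 μs; 4 hops → 57.7778 μs.
Propagation delays (d/s per hop): 0.36, 0.0866667, 1.03478, 0.178351 μs; sum = 1.6598 μs.
End-to-end = 59.4 μs.

59.4 μs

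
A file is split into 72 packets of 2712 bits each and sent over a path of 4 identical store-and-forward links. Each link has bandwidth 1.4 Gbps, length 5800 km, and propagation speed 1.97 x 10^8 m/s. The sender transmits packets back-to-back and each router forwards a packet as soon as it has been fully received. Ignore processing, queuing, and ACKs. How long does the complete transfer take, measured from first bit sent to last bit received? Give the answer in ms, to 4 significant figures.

Per-hop transmission t_tx = L/R = 2712/1400000000 = 0.00193714 ms.
Per-hop propagation t_prop = 5800000/197000000 = 29.4416 ms.
Pipeline fill: first packet needs 4·t_tx to clear all hops; remaining 71 packets each add one t_tx.
Total = (4+72-1)·t_tx + 4·t_prop = 75·0.00193714 + 4·29.4416 = 117.9 ms.

117.9 ms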